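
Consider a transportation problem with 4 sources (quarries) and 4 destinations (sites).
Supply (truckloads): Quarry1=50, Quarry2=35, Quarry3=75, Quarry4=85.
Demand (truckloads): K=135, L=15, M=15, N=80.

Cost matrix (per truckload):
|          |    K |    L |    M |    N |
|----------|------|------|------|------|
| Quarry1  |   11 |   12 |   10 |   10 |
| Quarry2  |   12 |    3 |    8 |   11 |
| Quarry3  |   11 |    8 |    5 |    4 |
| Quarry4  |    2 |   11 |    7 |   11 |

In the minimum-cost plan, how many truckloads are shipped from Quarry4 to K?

85

Solving gives:
  Quarry1→K: 50 truckloads
  Quarry2→L: 15 truckloads
  Quarry2→M: 15 truckloads
  Quarry2→N: 5 truckloads
  Quarry3→N: 75 truckloads
  Quarry4→K: 85 truckloads
Total cost = 1240.
So Quarry4→K carries 85 truckloads.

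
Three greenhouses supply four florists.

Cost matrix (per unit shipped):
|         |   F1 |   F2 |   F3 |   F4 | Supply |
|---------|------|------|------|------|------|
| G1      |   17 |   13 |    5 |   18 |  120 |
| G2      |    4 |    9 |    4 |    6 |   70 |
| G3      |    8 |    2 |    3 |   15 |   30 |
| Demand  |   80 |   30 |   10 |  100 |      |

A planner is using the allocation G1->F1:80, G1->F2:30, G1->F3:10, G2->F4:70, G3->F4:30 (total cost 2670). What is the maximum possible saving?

310

Current plan cost = 80·17 + 30·13 + 10·5 + 70·6 + 30·15 = 2670.
Optimal plan:
  G1–F1: 10 × 17 = 170
  G1–F3: 10 × 5 = 50
  G1–F4: 100 × 18 = 1800
  G2–F1: 70 × 4 = 280
  G3–F2: 30 × 2 = 60
Optimal cost = 2360.
Saving = 2670 − 2360 = 310.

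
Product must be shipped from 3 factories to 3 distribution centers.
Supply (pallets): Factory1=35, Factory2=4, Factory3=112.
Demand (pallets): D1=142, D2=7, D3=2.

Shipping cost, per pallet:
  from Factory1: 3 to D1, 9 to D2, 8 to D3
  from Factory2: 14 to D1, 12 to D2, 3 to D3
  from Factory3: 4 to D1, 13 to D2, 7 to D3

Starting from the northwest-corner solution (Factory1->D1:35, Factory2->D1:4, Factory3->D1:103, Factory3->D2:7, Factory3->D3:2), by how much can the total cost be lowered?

65

Current plan cost = 35·3 + 4·14 + 103·4 + 7·13 + 2·7 = 678.
Optimal plan:
  Factory1→D1: 30 pallets
  Factory1→D2: 5 pallets
  Factory2→D2: 2 pallets
  Factory2→D3: 2 pallets
  Factory3→D1: 112 pallets
Optimal cost = 613.
Saving = 678 − 613 = 65.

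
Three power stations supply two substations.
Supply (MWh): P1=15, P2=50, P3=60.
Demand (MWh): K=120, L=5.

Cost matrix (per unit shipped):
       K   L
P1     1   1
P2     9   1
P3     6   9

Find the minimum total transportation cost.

785

One minimum-cost allocation:
  P1→K: 15 × 1 = 15
  P2→K: 45 × 9 = 405
  P2→L: 5 × 1 = 5
  P3→K: 60 × 6 = 360
Total = 15 + 405 + 5 + 360 = 785.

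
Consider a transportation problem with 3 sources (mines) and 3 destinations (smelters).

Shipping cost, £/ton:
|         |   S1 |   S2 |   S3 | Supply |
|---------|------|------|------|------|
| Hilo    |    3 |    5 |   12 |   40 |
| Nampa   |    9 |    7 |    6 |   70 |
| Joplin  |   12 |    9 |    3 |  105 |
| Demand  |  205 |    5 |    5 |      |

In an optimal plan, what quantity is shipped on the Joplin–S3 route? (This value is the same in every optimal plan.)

Optimal shipments:
  Hilo–S1: 40 × £3 = £120
  Nampa–S1: 70 × £9 = £630
  Joplin–S1: 95 × £12 = £1140
  Joplin–S2: 5 × £9 = £45
  Joplin–S3: 5 × £3 = £15
Total cost = £1950.
So Joplin→S3 carries 5 tons.

5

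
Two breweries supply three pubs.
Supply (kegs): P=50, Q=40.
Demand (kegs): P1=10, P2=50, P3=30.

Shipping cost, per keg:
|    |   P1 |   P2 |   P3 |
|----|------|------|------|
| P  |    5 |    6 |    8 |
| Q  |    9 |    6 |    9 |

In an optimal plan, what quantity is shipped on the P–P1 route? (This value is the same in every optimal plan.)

The minimum-cost plan:
  P–P1: 10 kegs
  P–P2: 10 kegs
  P–P3: 30 kegs
  Q–P2: 40 kegs
Total cost = 590.
So P→P1 carries 10 kegs.

10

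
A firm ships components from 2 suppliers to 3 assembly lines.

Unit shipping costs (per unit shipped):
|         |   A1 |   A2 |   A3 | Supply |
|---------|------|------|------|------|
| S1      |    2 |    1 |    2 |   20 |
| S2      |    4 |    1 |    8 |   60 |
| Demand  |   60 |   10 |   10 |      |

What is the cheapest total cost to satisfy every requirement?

250

An optimal shipping plan:
  S1 to A1: 10 × 2 = 20
  S1 to A3: 10 × 2 = 20
  S2 to A1: 50 × 4 = 200
  S2 to A2: 10 × 1 = 10
Total = 20 + 20 + 200 + 10 = 250.
(Supply check: S1 ships 20; S2 ships 60.)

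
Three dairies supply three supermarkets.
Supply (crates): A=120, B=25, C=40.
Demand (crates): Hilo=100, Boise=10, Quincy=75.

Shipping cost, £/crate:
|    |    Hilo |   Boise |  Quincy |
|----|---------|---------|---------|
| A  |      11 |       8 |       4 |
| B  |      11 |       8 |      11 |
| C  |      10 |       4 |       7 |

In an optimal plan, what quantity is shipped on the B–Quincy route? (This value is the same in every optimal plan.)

Optimal shipments:
  A→Hilo: 45 × £11 = £495
  A→Quincy: 75 × £4 = £300
  B→Hilo: 25 × £11 = £275
  C→Hilo: 30 × £10 = £300
  C→Boise: 10 × £4 = £40
Total cost = £1410.
The route B→Quincy is not used.

0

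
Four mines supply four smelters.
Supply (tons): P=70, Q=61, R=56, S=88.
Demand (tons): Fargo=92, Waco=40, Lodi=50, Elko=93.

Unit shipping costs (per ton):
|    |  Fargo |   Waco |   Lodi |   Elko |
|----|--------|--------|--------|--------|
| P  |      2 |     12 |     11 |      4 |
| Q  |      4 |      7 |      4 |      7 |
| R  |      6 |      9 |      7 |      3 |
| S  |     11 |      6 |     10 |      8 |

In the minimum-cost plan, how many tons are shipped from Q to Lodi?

Solving gives:
  P to Fargo: 70 tons
  Q to Fargo: 22 tons
  Q to Lodi: 39 tons
  R to Elko: 56 tons
  S to Waco: 40 tons
  S to Lodi: 11 tons
  S to Elko: 37 tons
Total cost = 1198.
So Q→Lodi carries 39 tons.

39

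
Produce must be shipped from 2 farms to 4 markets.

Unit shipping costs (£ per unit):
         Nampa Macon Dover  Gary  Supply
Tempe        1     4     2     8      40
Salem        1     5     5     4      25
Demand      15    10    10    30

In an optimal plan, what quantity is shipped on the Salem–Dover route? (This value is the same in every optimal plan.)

The minimum-cost plan:
  Tempe→Nampa: 15 × £1 = £15
  Tempe→Macon: 10 × £4 = £40
  Tempe→Dover: 10 × £2 = £20
  Tempe→Gary: 5 × £8 = £40
  Salem→Gary: 25 × £4 = £100
Total cost = £215.
The route Salem→Dover is not used.

0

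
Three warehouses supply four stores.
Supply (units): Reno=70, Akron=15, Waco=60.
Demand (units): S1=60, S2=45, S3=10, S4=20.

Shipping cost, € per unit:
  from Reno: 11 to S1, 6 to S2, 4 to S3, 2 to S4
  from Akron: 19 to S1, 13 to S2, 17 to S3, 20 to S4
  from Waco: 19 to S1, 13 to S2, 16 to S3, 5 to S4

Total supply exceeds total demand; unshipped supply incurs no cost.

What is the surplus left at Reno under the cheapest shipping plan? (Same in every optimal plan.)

An optimal plan:
  Reno–S1: 60 × €11 = €660
  Reno–S3: 10 × €4 = €40
  Akron–S2: 15 × €13 = €195
  Waco–S2: 30 × €13 = €390
  Waco–S4: 20 × €5 = €100
Total cost = €1385.
Reno ships 70 of its 70, leaving 0.

0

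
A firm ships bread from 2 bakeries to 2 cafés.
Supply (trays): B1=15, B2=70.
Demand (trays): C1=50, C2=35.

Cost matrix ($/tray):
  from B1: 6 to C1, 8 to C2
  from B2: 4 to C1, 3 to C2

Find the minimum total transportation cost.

335

A cheapest plan:
  B1→C1: 15 × $6 = $90
  B2→C1: 35 × $4 = $140
  B2→C2: 35 × $3 = $105
Total = 90 + 140 + 105 = $335.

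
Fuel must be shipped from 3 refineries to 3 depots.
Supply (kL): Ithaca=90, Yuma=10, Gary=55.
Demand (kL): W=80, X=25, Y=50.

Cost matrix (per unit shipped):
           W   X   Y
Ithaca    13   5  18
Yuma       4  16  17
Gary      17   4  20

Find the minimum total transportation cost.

Optimal allocation:
  Ithaca→W: 70 × 13 = 910
  Ithaca→Y: 20 × 18 = 360
  Yuma→W: 10 × 4 = 40
  Gary→X: 25 × 4 = 100
  Gary→Y: 30 × 20 = 600
Total = 910 + 360 + 40 + 100 + 600 = 2010.

2010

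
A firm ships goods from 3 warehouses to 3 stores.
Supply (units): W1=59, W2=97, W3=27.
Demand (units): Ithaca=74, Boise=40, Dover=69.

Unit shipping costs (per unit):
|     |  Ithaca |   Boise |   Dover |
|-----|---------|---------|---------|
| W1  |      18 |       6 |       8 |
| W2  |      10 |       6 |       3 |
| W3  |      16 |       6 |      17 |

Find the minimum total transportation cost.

1417

One minimum-cost allocation:
  W1→Boise: 13 × 6 = 78
  W1→Dover: 46 × 8 = 368
  W2→Ithaca: 74 × 10 = 740
  W2→Dover: 23 × 3 = 69
  W3→Boise: 27 × 6 = 162
Total = 78 + 368 + 740 + 69 + 162 = 1417.
(Supply check: W1 ships 59; W2 ships 97; W3 ships 27.)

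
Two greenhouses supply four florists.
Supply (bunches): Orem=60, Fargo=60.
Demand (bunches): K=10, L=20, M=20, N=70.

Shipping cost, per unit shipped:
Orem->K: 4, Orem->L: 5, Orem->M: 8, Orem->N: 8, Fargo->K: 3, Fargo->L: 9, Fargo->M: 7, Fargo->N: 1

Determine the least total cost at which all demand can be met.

One minimum-cost allocation:
  Orem→K: 10 × 4 = 40
  Orem→L: 20 × 5 = 100
  Orem→M: 20 × 8 = 160
  Orem→N: 10 × 8 = 80
  Fargo→N: 60 × 1 = 60
Total = 40 + 100 + 160 + 80 + 60 = 440.
(Supply check: Orem ships 60; Fargo ships 60.)

440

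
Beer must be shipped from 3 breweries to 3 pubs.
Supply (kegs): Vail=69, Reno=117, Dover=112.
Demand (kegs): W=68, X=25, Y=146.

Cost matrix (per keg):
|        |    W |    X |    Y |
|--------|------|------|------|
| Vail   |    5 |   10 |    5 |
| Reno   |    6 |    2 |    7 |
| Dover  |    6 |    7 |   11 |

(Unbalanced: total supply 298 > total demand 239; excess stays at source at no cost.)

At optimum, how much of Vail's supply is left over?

0

An optimal plan:
  Vail->Y: 69 kegs
  Reno->W: 15 kegs
  Reno->X: 25 kegs
  Reno->Y: 77 kegs
  Dover->W: 53 kegs
Total cost = 1342.
Vail ships 69 of its 69, leaving 0.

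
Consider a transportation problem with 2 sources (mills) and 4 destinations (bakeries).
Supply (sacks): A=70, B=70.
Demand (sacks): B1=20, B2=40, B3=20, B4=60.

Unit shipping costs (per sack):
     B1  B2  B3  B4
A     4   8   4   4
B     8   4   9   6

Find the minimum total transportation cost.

A cheapest plan:
  A to B1: 20 × 4 = 80
  A to B3: 20 × 4 = 80
  A to B4: 30 × 4 = 120
  B to B2: 40 × 4 = 160
  B to B4: 30 × 6 = 180
Total = 80 + 80 + 120 + 160 + 180 = 620.
(Supply check: A ships 70; B ships 70.)

620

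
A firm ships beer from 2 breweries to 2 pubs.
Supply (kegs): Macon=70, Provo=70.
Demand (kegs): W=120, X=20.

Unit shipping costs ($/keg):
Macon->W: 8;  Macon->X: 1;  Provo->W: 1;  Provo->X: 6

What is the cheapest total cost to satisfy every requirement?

One minimum-cost allocation:
  Macon->W: 50 × $8 = $400
  Macon->X: 20 × $1 = $20
  Provo->W: 70 × $1 = $70
Total = 400 + 20 + 70 = $490.

490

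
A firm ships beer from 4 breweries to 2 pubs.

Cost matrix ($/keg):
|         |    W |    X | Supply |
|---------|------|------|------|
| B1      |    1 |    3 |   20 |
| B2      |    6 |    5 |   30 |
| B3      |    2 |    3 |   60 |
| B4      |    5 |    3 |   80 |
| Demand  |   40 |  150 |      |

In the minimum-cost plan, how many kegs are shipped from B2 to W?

0

Optimal shipments:
  B1–W: 20 kegs
  B2–X: 30 kegs
  B3–W: 20 kegs
  B3–X: 40 kegs
  B4–X: 80 kegs
Total cost = $570.
The route B2→W is not used.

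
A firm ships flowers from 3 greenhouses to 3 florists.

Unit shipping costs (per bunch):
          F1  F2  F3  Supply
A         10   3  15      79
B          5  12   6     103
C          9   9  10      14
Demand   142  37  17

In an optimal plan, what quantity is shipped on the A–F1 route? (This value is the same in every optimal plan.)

42

Optimal shipments:
  A->F1: 42 bunches
  A->F2: 37 bunches
  B->F1: 86 bunches
  B->F3: 17 bunches
  C->F1: 14 bunches
Total cost = 1189.
So A→F1 carries 42 bunches.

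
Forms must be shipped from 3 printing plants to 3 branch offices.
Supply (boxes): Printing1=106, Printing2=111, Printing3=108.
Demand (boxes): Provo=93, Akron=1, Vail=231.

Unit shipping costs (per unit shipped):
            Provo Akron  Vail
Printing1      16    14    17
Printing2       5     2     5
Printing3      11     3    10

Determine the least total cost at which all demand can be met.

A cheapest plan:
  Printing1->Provo: 93 × 16 = 1488
  Printing1->Vail: 13 × 17 = 221
  Printing2->Vail: 111 × 5 = 555
  Printing3->Akron: 1 × 3 = 3
  Printing3->Vail: 107 × 10 = 1070
Total = 1488 + 221 + 555 + 3 + 1070 = 3337.
(Supply check: Printing1 ships 106; Printing2 ships 111; Printing3 ships 108.)

3337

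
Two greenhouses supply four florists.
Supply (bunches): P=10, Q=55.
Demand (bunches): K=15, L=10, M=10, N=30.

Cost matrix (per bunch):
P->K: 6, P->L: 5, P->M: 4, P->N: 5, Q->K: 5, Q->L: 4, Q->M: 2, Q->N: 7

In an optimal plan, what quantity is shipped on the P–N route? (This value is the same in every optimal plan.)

10

Optimal shipments:
  P–N: 10 × 5 = 50
  Q–K: 15 × 5 = 75
  Q–L: 10 × 4 = 40
  Q–M: 10 × 2 = 20
  Q–N: 20 × 7 = 140
Total cost = 325.
So P→N carries 10 bunches.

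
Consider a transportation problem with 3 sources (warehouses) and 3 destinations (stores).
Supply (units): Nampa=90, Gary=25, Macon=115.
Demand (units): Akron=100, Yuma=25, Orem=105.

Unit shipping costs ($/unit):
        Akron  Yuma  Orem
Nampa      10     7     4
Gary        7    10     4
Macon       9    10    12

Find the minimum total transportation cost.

1540

Optimal allocation:
  Nampa to Yuma: 10 × $7 = $70
  Nampa to Orem: 80 × $4 = $320
  Gary to Orem: 25 × $4 = $100
  Macon to Akron: 100 × $9 = $900
  Macon to Yuma: 15 × $10 = $150
Total = 70 + 320 + 100 + 900 + 150 = $1540.
(Supply check: Nampa ships 90; Gary ships 25; Macon ships 115.)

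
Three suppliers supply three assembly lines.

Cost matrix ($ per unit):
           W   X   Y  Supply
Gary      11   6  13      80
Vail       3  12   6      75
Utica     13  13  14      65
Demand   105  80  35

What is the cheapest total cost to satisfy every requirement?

Optimal allocation:
  Gary to X: 80 batches
  Vail to W: 75 batches
  Utica to W: 30 batches
  Utica to Y: 35 batches
Total cost = $1585.

1585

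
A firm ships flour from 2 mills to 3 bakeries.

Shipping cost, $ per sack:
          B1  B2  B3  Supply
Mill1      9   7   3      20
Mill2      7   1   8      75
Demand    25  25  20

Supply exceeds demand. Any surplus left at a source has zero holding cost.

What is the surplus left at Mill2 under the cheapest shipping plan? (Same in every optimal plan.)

25

An optimal plan:
  Mill1–B3: 20 × $3 = $60
  Mill2–B1: 25 × $7 = $175
  Mill2–B2: 25 × $1 = $25
Total cost = $260.
Mill2 ships 50 of its 75, leaving 25.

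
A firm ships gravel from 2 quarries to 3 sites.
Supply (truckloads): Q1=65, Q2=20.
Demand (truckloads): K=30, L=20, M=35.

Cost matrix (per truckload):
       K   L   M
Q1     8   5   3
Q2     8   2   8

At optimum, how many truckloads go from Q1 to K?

Optimal shipments:
  Q1 to K: 30 × 8 = 240
  Q1 to M: 35 × 3 = 105
  Q2 to L: 20 × 2 = 40
Total cost = 385.
So Q1→K carries 30 truckloads.

30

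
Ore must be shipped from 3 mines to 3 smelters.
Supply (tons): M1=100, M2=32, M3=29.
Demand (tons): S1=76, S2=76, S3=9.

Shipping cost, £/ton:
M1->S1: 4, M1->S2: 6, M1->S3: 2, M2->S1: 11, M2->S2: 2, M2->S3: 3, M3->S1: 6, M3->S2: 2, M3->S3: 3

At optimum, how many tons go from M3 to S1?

0

Solving gives:
  M1–S1: 76 tons
  M1–S2: 15 tons
  M1–S3: 9 tons
  M2–S2: 32 tons
  M3–S2: 29 tons
Total cost = £534.
The route M3→S1 is not used.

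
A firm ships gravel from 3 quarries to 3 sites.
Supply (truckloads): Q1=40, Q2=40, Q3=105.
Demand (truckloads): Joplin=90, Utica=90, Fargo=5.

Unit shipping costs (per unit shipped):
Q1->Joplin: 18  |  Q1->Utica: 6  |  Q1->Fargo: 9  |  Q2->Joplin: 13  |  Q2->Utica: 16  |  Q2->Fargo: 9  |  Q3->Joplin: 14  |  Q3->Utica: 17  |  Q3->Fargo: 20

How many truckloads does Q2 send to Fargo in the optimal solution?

Optimal shipments:
  Q1->Utica: 40 × 6 = 240
  Q2->Joplin: 35 × 13 = 455
  Q2->Fargo: 5 × 9 = 45
  Q3->Joplin: 55 × 14 = 770
  Q3->Utica: 50 × 17 = 850
Total cost = 2360.
So Q2→Fargo carries 5 truckloads.

5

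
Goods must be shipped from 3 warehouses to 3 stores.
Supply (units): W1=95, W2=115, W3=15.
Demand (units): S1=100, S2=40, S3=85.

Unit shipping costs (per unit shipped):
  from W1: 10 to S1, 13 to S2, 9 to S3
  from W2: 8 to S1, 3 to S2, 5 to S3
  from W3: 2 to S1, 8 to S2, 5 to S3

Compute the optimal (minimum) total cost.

1465

An optimal shipping plan:
  W1–S1: 85 units
  W1–S3: 10 units
  W2–S2: 40 units
  W2–S3: 75 units
  W3–S1: 15 units
Total cost = 1465.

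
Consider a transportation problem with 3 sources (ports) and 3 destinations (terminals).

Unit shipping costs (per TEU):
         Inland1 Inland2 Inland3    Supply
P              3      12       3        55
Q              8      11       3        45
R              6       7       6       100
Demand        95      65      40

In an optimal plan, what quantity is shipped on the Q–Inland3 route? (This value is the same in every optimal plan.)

40

Solving gives:
  P→Inland1: 55 × 3 = 165
  Q→Inland1: 5 × 8 = 40
  Q→Inland3: 40 × 3 = 120
  R→Inland1: 35 × 6 = 210
  R→Inland2: 65 × 7 = 455
Total cost = 990.
So Q→Inland3 carries 40 TEU.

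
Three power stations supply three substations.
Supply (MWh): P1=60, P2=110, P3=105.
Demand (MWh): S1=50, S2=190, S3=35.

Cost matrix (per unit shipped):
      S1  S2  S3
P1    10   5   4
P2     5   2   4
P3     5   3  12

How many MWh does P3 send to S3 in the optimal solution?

Optimal shipments:
  P1->S2: 25 × 5 = 125
  P1->S3: 35 × 4 = 140
  P2->S2: 110 × 2 = 220
  P3->S1: 50 × 5 = 250
  P3->S2: 55 × 3 = 165
Total cost = 900.
The route P3→S3 is not used.

0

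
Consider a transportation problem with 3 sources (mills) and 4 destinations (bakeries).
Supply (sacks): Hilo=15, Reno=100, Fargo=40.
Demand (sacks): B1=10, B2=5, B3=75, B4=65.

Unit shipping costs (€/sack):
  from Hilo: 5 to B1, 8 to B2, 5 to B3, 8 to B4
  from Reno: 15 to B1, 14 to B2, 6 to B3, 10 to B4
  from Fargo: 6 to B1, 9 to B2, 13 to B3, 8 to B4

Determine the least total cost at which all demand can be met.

Optimal allocation:
  Hilo→B1: 10 × €5 = €50
  Hilo→B2: 5 × €8 = €40
  Reno→B3: 75 × €6 = €450
  Reno→B4: 25 × €10 = €250
  Fargo→B4: 40 × €8 = €320
Total = 50 + 40 + 450 + 250 + 320 = €1110.
(Supply check: Hilo ships 15; Reno ships 100; Fargo ships 40.)

1110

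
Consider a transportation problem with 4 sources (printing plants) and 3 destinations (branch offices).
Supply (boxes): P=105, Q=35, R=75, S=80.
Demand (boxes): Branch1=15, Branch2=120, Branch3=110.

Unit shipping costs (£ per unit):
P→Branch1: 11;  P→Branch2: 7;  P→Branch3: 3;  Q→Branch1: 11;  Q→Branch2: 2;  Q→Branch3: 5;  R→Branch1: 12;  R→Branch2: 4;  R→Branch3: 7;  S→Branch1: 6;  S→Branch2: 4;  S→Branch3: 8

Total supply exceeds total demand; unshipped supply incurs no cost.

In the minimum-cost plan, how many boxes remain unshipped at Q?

0

Minimum-cost shipments:
  P->Branch3: 105 × £3 = £315
  Q->Branch2: 35 × £2 = £70
  R->Branch2: 70 × £4 = £280
  R->Branch3: 5 × £7 = £35
  S->Branch1: 15 × £6 = £90
  S->Branch2: 15 × £4 = £60
Total cost = £850.
Q ships 35 of its 35, leaving 0.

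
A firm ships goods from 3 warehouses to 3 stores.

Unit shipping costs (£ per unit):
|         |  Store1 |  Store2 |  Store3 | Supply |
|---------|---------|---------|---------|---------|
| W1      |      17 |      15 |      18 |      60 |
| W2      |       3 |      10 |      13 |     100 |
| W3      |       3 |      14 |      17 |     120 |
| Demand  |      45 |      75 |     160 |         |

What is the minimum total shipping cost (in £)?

3565

Optimal allocation:
  W1->Store3: 60 × £18 = £1080
  W2->Store3: 100 × £13 = £1300
  W3->Store1: 45 × £3 = £135
  W3->Store2: 75 × £14 = £1050
Total = 1080 + 1300 + 135 + 1050 = £3565.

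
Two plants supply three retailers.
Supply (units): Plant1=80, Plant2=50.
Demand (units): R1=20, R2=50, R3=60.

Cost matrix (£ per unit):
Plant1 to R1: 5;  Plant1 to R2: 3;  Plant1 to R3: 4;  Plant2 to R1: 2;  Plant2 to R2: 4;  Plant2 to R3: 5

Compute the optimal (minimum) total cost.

A cheapest plan:
  Plant1–R2: 50 × £3 = £150
  Plant1–R3: 30 × £4 = £120
  Plant2–R1: 20 × £2 = £40
  Plant2–R3: 30 × £5 = £150
Total = 150 + 120 + 40 + 150 = £460.

460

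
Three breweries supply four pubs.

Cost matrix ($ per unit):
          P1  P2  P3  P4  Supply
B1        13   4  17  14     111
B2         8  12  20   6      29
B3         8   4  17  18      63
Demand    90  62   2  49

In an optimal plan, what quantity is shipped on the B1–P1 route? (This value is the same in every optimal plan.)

27

Optimal shipments:
  B1->P1: 27 kegs
  B1->P2: 62 kegs
  B1->P3: 2 kegs
  B1->P4: 20 kegs
  B2->P4: 29 kegs
  B3->P1: 63 kegs
Total cost = $1591.
So B1→P1 carries 27 kegs.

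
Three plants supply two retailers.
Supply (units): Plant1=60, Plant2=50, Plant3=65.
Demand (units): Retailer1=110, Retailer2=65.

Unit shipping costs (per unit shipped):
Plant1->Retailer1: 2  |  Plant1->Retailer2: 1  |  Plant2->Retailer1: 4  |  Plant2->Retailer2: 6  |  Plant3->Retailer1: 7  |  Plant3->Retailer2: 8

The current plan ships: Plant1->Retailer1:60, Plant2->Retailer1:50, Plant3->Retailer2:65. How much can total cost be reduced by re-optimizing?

Current plan cost = 60·2 + 50·4 + 65·8 = 840.
Optimal plan:
  Plant1->Retailer2: 60 × 1 = 60
  Plant2->Retailer1: 50 × 4 = 200
  Plant3->Retailer1: 60 × 7 = 420
  Plant3->Retailer2: 5 × 8 = 40
Optimal cost = 720.
Saving = 840 − 720 = 120.

120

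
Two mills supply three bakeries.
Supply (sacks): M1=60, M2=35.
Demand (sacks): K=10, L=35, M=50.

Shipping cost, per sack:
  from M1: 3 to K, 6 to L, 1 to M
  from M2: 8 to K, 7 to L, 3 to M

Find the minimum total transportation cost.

One minimum-cost allocation:
  M1→K: 10 × 3 = 30
  M1→M: 50 × 1 = 50
  M2→L: 35 × 7 = 245
Total = 30 + 50 + 245 = 325.

325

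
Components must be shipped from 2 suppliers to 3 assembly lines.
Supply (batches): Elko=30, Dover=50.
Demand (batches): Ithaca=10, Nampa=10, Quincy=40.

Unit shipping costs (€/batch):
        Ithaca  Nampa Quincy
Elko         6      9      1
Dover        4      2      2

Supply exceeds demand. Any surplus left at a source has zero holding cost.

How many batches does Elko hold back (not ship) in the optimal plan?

Minimum-cost shipments:
  Elko to Quincy: 30 × €1 = €30
  Dover to Ithaca: 10 × €4 = €40
  Dover to Nampa: 10 × €2 = €20
  Dover to Quincy: 10 × €2 = €20
Total cost = €110.
Elko ships 30 of its 30, leaving 0.

0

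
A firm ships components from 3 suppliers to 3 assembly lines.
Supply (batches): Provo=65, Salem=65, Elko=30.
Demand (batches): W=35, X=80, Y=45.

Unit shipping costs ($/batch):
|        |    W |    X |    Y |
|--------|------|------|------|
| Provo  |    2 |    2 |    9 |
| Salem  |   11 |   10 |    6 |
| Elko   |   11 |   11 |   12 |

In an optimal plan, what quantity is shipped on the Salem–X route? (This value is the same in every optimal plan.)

Optimal shipments:
  Provo->W: 5 × $2 = $10
  Provo->X: 60 × $2 = $120
  Salem->X: 20 × $10 = $200
  Salem->Y: 45 × $6 = $270
  Elko->W: 30 × $11 = $330
Total cost = $930.
So Salem→X carries 20 batches.

20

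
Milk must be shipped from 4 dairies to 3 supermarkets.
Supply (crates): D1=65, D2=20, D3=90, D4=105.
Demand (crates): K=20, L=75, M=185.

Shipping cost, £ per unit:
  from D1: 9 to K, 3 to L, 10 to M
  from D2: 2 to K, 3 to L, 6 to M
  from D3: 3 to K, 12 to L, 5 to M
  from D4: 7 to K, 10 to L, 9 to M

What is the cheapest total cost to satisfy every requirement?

1620

An optimal shipping plan:
  D1–L: 65 × £3 = £195
  D2–K: 10 × £2 = £20
  D2–L: 10 × £3 = £30
  D3–K: 10 × £3 = £30
  D3–M: 80 × £5 = £400
  D4–M: 105 × £9 = £945
Total = 195 + 20 + 30 + 30 + 400 + 945 = £1620.
(Supply check: D1 ships 65; D2 ships 20; D3 ships 90; D4 ships 105.)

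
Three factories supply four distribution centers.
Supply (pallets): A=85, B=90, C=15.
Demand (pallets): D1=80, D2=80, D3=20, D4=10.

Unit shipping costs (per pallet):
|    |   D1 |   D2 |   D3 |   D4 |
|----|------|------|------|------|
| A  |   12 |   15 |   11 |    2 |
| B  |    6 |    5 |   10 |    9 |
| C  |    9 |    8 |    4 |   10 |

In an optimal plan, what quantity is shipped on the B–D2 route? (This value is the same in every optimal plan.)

Solving gives:
  A->D1: 70 × 12 = 840
  A->D3: 5 × 11 = 55
  A->D4: 10 × 2 = 20
  B->D1: 10 × 6 = 60
  B->D2: 80 × 5 = 400
  C->D3: 15 × 4 = 60
Total cost = 1435.
So B→D2 carries 80 pallets.

80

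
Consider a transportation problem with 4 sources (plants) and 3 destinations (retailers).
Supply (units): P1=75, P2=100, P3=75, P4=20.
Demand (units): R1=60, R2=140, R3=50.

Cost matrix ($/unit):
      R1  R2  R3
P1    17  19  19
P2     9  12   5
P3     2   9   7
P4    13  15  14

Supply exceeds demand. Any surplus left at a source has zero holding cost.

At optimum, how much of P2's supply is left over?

An optimal plan:
  P1–R2: 55 × $19 = $1045
  P2–R2: 50 × $12 = $600
  P2–R3: 50 × $5 = $250
  P3–R1: 60 × $2 = $120
  P3–R2: 15 × $9 = $135
  P4–R2: 20 × $15 = $300
Total cost = $2450.
P2 ships 100 of its 100, leaving 0.

0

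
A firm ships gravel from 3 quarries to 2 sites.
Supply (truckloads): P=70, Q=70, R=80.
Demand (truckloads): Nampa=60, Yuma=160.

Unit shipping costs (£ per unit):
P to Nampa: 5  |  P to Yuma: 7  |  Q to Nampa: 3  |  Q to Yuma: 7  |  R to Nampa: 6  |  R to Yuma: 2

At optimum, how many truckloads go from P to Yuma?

70

Solving gives:
  P->Yuma: 70 × £7 = £490
  Q->Nampa: 60 × £3 = £180
  Q->Yuma: 10 × £7 = £70
  R->Yuma: 80 × £2 = £160
Total cost = £900.
So P→Yuma carries 70 truckloads.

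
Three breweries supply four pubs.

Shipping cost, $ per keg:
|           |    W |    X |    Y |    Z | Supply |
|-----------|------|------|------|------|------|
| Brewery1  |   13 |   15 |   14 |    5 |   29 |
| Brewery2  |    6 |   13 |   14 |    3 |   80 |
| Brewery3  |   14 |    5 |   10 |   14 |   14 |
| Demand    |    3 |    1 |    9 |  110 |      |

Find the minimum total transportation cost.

536

A cheapest plan:
  Brewery1 to Z: 29 kegs
  Brewery2 to Z: 80 kegs
  Brewery3 to W: 3 kegs
  Brewery3 to X: 1 kegs
  Brewery3 to Y: 9 kegs
  Brewery3 to Z: 1 kegs
Total cost = $536.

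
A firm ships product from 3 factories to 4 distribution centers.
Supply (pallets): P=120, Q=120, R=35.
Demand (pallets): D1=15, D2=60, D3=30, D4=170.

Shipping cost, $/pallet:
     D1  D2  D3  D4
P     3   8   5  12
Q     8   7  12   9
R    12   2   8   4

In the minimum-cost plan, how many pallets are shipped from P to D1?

15

Solving gives:
  P->D1: 15 × $3 = $45
  P->D2: 60 × $8 = $480
  P->D3: 30 × $5 = $150
  P->D4: 15 × $12 = $180
  Q->D4: 120 × $9 = $1080
  R->D4: 35 × $4 = $140
Total cost = $2075.
So P→D1 carries 15 pallets.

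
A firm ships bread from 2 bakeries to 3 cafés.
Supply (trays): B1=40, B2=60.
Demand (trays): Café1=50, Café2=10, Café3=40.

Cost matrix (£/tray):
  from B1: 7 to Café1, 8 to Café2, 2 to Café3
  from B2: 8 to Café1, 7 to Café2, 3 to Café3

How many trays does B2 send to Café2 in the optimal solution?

10

Optimal shipments:
  B1→Café1: 40 trays
  B2→Café1: 10 trays
  B2→Café2: 10 trays
  B2→Café3: 40 trays
Total cost = £550.
So B2→Café2 carries 10 trays.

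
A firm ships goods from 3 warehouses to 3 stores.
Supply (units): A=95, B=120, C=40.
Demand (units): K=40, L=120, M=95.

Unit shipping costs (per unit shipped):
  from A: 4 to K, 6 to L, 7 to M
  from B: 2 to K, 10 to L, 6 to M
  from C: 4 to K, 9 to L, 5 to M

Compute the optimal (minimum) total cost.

1430

Optimal allocation:
  A->L: 95 × 6 = 570
  B->K: 40 × 2 = 80
  B->M: 80 × 6 = 480
  C->L: 25 × 9 = 225
  C->M: 15 × 5 = 75
Total = 570 + 80 + 480 + 225 + 75 = 1430.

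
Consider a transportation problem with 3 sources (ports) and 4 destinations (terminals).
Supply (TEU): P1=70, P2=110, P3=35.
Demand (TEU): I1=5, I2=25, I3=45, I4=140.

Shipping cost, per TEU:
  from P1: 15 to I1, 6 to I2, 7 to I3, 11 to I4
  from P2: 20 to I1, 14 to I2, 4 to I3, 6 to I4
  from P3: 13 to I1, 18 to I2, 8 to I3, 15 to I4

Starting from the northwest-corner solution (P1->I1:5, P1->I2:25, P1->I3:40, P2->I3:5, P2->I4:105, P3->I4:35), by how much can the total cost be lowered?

130

Current plan cost = 5·15 + 25·6 + 40·7 + 5·4 + 105·6 + 35·15 = 1680.
Optimal plan:
  P1–I2: 25 × 6 = 150
  P1–I3: 15 × 7 = 105
  P1–I4: 30 × 11 = 330
  P2–I4: 110 × 6 = 660
  P3–I1: 5 × 13 = 65
  P3–I3: 30 × 8 = 240
Optimal cost = 1550.
Saving = 1680 − 1550 = 130.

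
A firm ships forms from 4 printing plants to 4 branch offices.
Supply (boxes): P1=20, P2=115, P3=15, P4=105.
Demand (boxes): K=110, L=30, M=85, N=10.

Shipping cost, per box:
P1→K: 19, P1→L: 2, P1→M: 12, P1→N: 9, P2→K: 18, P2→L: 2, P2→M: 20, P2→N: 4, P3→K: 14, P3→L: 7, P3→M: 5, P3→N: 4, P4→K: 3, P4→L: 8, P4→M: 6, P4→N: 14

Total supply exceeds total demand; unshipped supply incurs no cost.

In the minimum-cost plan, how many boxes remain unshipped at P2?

An optimal plan:
  P1–M: 20 × 12 = 240
  P2–K: 5 × 18 = 90
  P2–L: 30 × 2 = 60
  P2–M: 50 × 20 = 1000
  P2–N: 10 × 4 = 40
  P3–M: 15 × 5 = 75
  P4–K: 105 × 3 = 315
Total cost = 1820.
P2 ships 95 of its 115, leaving 20.

20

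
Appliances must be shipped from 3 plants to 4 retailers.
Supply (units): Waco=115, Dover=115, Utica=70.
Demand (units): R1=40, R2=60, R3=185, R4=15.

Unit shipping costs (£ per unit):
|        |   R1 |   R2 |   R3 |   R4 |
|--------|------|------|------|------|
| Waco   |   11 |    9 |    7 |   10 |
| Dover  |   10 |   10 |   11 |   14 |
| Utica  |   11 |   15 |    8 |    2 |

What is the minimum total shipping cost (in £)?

One minimum-cost allocation:
  Waco to R3: 115 × £7 = £805
  Dover to R1: 40 × £10 = £400
  Dover to R2: 60 × £10 = £600
  Dover to R3: 15 × £11 = £165
  Utica to R3: 55 × £8 = £440
  Utica to R4: 15 × £2 = £30
Total = 805 + 400 + 600 + 165 + 440 + 30 = £2440.

2440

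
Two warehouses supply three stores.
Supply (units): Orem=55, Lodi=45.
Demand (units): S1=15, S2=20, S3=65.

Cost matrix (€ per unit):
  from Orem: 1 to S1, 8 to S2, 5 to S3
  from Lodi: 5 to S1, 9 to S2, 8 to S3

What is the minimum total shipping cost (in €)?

A cheapest plan:
  Orem→S1: 15 × €1 = €15
  Orem→S3: 40 × €5 = €200
  Lodi→S2: 20 × €9 = €180
  Lodi→S3: 25 × €8 = €200
Total = 15 + 200 + 180 + 200 = €595.
(Supply check: Orem ships 55; Lodi ships 45.)

595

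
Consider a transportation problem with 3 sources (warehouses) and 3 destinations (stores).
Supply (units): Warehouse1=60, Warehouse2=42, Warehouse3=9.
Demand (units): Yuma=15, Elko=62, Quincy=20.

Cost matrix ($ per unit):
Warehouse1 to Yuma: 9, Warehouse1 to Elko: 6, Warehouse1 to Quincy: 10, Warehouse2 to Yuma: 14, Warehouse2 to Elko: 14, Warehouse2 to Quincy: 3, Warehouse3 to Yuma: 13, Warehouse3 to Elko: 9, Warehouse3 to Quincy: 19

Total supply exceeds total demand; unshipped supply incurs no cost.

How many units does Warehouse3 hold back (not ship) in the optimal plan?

Minimum-cost shipments:
  Warehouse1->Yuma: 7 × $9 = $63
  Warehouse1->Elko: 53 × $6 = $318
  Warehouse2->Yuma: 8 × $14 = $112
  Warehouse2->Quincy: 20 × $3 = $60
  Warehouse3->Elko: 9 × $9 = $81
Total cost = $634.
Warehouse3 ships 9 of its 9, leaving 0.

0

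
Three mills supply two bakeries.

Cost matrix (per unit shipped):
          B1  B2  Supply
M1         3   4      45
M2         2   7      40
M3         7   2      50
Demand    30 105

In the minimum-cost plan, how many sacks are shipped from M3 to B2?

Solving gives:
  M1–B2: 45 sacks
  M2–B1: 30 sacks
  M2–B2: 10 sacks
  M3–B2: 50 sacks
Total cost = 410.
So M3→B2 carries 50 sacks.

50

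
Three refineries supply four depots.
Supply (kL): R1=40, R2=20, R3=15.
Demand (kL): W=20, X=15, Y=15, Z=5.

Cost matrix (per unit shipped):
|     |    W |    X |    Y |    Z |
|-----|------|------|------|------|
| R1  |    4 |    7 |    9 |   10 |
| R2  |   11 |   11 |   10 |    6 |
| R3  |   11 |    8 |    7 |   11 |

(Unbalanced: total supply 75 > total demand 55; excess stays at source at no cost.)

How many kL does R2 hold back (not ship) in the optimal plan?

15

An optimal plan:
  R1→W: 20 × 4 = 80
  R1→X: 15 × 7 = 105
  R2→Z: 5 × 6 = 30
  R3→Y: 15 × 7 = 105
Total cost = 320.
R2 ships 5 of its 20, leaving 15.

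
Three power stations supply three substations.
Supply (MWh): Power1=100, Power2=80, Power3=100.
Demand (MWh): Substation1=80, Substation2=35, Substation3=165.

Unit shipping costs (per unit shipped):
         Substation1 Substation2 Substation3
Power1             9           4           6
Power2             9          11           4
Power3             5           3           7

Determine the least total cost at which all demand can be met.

One minimum-cost allocation:
  Power1->Substation2: 15 MWh
  Power1->Substation3: 85 MWh
  Power2->Substation3: 80 MWh
  Power3->Substation1: 80 MWh
  Power3->Substation2: 20 MWh
Total cost = 1350.

1350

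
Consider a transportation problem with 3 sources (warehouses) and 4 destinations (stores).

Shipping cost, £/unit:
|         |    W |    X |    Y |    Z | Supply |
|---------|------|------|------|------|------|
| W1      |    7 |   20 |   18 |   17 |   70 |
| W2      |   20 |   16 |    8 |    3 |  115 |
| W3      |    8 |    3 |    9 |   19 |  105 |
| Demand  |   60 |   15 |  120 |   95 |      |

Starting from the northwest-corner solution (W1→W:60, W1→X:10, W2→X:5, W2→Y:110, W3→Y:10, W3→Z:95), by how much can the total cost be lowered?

1575

Current plan cost = 60·7 + 10·20 + 5·16 + 110·8 + 10·9 + 95·19 = £3475.
Optimal plan:
  W1→W: 60 units
  W1→Y: 10 units
  W2→Y: 20 units
  W2→Z: 95 units
  W3→X: 15 units
  W3→Y: 90 units
Optimal cost = £1900.
Saving = 3475 − 1900 = £1575.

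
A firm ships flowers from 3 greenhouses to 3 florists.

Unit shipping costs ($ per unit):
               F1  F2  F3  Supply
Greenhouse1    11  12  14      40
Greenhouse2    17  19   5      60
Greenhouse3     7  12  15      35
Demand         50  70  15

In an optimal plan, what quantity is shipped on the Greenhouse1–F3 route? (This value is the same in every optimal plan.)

Solving gives:
  Greenhouse1–F2: 40 × $12 = $480
  Greenhouse2–F1: 15 × $17 = $255
  Greenhouse2–F2: 30 × $19 = $570
  Greenhouse2–F3: 15 × $5 = $75
  Greenhouse3–F1: 35 × $7 = $245
Total cost = $1625.
The route Greenhouse1→F3 is not used.

0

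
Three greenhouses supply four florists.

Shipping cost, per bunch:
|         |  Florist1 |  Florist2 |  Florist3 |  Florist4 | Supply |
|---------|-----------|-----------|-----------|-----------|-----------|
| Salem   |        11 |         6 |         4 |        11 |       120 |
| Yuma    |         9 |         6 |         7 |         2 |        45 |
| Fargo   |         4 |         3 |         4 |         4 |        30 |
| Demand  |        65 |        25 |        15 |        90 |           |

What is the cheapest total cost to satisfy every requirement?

A cheapest plan:
  Salem to Florist1: 35 bunches
  Salem to Florist2: 25 bunches
  Salem to Florist3: 15 bunches
  Salem to Florist4: 45 bunches
  Yuma to Florist4: 45 bunches
  Fargo to Florist1: 30 bunches
Total cost = 1300.

1300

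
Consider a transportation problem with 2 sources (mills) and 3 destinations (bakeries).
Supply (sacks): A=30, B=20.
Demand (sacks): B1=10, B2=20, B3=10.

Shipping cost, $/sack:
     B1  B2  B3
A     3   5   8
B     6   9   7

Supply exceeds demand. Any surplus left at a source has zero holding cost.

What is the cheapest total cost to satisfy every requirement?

An optimal shipping plan:
  A–B1: 10 × $3 = $30
  A–B2: 20 × $5 = $100
  B–B3: 10 × $7 = $70
Total = 30 + 100 + 70 = $200.
(Supply check: A ships 30; B ships 10.)

200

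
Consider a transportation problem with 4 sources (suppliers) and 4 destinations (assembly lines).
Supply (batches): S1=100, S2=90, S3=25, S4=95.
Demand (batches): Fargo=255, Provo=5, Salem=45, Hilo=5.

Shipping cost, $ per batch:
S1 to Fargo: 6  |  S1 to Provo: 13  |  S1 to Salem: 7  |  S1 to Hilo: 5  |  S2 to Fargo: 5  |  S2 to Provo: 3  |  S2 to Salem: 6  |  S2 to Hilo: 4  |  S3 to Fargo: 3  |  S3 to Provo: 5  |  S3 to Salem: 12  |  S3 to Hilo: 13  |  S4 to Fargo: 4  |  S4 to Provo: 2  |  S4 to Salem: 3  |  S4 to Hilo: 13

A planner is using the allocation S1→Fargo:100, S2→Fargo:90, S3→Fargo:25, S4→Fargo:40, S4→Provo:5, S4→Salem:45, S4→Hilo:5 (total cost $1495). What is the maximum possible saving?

50

Current plan cost = 100·6 + 90·5 + 25·3 + 40·4 + 5·2 + 45·3 + 5·13 = $1495.
Optimal plan:
  S1->Fargo: 100 × $6 = $600
  S2->Fargo: 85 × $5 = $425
  S2->Hilo: 5 × $4 = $20
  S3->Fargo: 25 × $3 = $75
  S4->Fargo: 45 × $4 = $180
  S4->Provo: 5 × $2 = $10
  S4->Salem: 45 × $3 = $135
Optimal cost = $1445.
Saving = 1495 − 1445 = $50.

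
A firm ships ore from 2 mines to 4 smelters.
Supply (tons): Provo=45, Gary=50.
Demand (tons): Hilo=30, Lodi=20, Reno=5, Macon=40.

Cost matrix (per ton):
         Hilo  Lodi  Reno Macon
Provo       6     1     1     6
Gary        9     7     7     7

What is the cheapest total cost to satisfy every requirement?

A cheapest plan:
  Provo to Hilo: 20 × 6 = 120
  Provo to Lodi: 20 × 1 = 20
  Provo to Reno: 5 × 1 = 5
  Gary to Hilo: 10 × 9 = 90
  Gary to Macon: 40 × 7 = 280
Total = 120 + 20 + 5 + 90 + 280 = 515.
(Supply check: Provo ships 45; Gary ships 50.)

515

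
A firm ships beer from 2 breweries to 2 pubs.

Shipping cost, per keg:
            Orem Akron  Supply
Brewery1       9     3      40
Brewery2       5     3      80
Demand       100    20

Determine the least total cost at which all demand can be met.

640

Optimal allocation:
  Brewery1->Orem: 20 × 9 = 180
  Brewery1->Akron: 20 × 3 = 60
  Brewery2->Orem: 80 × 5 = 400
Total = 180 + 60 + 400 = 640.
(Supply check: Brewery1 ships 40; Brewery2 ships 80.)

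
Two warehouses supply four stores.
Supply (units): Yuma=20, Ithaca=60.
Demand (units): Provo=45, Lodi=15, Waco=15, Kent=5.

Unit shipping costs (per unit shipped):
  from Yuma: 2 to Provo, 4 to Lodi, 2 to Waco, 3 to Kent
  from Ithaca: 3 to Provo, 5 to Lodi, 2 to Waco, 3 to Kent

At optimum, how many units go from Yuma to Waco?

0

The minimum-cost plan:
  Yuma–Provo: 20 units
  Ithaca–Provo: 25 units
  Ithaca–Lodi: 15 units
  Ithaca–Waco: 15 units
  Ithaca–Kent: 5 units
Total cost = 235.
The route Yuma→Waco is not used.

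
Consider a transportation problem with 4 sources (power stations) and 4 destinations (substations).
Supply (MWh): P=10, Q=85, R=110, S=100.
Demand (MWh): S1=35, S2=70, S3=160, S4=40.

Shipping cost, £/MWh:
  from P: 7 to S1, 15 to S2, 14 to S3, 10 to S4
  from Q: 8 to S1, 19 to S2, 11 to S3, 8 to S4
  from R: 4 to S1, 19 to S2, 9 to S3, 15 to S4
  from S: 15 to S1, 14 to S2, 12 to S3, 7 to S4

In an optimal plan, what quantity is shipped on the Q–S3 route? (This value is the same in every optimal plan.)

85

Optimal shipments:
  P to S2: 10 MWh
  Q to S3: 85 MWh
  R to S1: 35 MWh
  R to S3: 75 MWh
  S to S2: 60 MWh
  S to S4: 40 MWh
Total cost = £3020.
So Q→S3 carries 85 MWh.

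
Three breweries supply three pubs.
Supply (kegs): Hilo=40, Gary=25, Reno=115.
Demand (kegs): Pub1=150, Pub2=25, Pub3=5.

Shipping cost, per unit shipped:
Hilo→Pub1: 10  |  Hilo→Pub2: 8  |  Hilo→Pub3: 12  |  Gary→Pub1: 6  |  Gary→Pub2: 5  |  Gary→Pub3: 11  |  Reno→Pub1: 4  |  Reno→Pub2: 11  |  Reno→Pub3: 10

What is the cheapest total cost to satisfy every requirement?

970

A cheapest plan:
  Hilo to Pub1: 10 × 10 = 100
  Hilo to Pub2: 25 × 8 = 200
  Hilo to Pub3: 5 × 12 = 60
  Gary to Pub1: 25 × 6 = 150
  Reno to Pub1: 115 × 4 = 460
Total = 100 + 200 + 60 + 150 + 460 = 970.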